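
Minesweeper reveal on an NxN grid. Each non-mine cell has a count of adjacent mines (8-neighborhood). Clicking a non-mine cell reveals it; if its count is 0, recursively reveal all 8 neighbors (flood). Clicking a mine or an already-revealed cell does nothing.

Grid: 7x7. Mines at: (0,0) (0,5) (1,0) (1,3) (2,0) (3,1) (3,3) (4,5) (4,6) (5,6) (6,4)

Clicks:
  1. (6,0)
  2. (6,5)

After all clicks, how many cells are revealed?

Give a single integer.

Click 1 (6,0) count=0: revealed 12 new [(4,0) (4,1) (4,2) (4,3) (5,0) (5,1) (5,2) (5,3) (6,0) (6,1) (6,2) (6,3)] -> total=12
Click 2 (6,5) count=2: revealed 1 new [(6,5)] -> total=13

Answer: 13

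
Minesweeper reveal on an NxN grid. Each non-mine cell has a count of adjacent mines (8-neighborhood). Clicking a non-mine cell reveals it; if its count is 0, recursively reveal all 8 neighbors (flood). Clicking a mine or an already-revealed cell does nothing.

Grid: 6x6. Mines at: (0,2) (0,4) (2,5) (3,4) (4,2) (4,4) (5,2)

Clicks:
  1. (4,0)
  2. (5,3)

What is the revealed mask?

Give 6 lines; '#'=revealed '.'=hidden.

Answer: ##....
####..
####..
####..
##....
##.#..

Derivation:
Click 1 (4,0) count=0: revealed 18 new [(0,0) (0,1) (1,0) (1,1) (1,2) (1,3) (2,0) (2,1) (2,2) (2,3) (3,0) (3,1) (3,2) (3,3) (4,0) (4,1) (5,0) (5,1)] -> total=18
Click 2 (5,3) count=3: revealed 1 new [(5,3)] -> total=19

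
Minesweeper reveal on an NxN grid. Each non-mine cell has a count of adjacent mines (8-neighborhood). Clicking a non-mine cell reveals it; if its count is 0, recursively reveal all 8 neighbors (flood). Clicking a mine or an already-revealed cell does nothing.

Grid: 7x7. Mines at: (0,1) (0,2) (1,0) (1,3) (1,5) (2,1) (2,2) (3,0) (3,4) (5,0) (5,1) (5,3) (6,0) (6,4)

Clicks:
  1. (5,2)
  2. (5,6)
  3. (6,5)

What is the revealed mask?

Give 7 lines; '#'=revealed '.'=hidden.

Click 1 (5,2) count=2: revealed 1 new [(5,2)] -> total=1
Click 2 (5,6) count=0: revealed 10 new [(2,5) (2,6) (3,5) (3,6) (4,5) (4,6) (5,5) (5,6) (6,5) (6,6)] -> total=11
Click 3 (6,5) count=1: revealed 0 new [(none)] -> total=11

Answer: .......
.......
.....##
.....##
.....##
..#..##
.....##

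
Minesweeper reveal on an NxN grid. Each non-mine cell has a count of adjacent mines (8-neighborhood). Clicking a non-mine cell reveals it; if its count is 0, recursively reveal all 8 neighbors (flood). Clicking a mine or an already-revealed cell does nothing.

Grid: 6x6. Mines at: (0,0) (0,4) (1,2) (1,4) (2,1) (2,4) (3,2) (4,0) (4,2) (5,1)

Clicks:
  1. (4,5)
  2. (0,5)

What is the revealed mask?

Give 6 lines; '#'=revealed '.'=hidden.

Answer: .....#
......
......
...###
...###
...###

Derivation:
Click 1 (4,5) count=0: revealed 9 new [(3,3) (3,4) (3,5) (4,3) (4,4) (4,5) (5,3) (5,4) (5,5)] -> total=9
Click 2 (0,5) count=2: revealed 1 new [(0,5)] -> total=10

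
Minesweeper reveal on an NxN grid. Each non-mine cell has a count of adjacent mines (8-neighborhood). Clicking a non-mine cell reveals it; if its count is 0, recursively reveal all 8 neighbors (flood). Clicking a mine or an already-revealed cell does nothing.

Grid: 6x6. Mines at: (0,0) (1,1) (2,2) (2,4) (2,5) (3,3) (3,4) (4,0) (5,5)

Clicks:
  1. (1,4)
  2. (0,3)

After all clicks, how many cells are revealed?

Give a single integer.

Click 1 (1,4) count=2: revealed 1 new [(1,4)] -> total=1
Click 2 (0,3) count=0: revealed 7 new [(0,2) (0,3) (0,4) (0,5) (1,2) (1,3) (1,5)] -> total=8

Answer: 8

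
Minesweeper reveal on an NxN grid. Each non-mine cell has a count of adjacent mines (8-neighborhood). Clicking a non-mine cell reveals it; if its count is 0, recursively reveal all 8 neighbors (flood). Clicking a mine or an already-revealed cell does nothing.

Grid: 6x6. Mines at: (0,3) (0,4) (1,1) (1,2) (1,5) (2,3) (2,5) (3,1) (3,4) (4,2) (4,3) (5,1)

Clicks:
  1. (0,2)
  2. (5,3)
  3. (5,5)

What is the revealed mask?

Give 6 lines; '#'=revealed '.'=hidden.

Answer: ..#...
......
......
......
....##
...###

Derivation:
Click 1 (0,2) count=3: revealed 1 new [(0,2)] -> total=1
Click 2 (5,3) count=2: revealed 1 new [(5,3)] -> total=2
Click 3 (5,5) count=0: revealed 4 new [(4,4) (4,5) (5,4) (5,5)] -> total=6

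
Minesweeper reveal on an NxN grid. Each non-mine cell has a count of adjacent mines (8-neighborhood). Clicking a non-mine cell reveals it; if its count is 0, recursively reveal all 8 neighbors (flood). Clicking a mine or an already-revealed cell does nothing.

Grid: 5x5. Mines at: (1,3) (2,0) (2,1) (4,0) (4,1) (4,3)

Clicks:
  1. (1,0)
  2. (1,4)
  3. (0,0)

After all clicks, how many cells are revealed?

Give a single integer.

Answer: 7

Derivation:
Click 1 (1,0) count=2: revealed 1 new [(1,0)] -> total=1
Click 2 (1,4) count=1: revealed 1 new [(1,4)] -> total=2
Click 3 (0,0) count=0: revealed 5 new [(0,0) (0,1) (0,2) (1,1) (1,2)] -> total=7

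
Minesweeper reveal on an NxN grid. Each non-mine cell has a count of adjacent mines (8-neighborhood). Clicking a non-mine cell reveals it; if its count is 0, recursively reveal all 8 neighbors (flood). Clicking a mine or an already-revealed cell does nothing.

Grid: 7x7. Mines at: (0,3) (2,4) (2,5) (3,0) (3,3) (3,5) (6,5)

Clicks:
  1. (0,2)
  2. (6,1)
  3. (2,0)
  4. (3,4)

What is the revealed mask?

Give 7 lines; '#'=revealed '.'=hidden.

Answer: ..#....
.......
#......
....#..
#####..
#####..
#####..

Derivation:
Click 1 (0,2) count=1: revealed 1 new [(0,2)] -> total=1
Click 2 (6,1) count=0: revealed 15 new [(4,0) (4,1) (4,2) (4,3) (4,4) (5,0) (5,1) (5,2) (5,3) (5,4) (6,0) (6,1) (6,2) (6,3) (6,4)] -> total=16
Click 3 (2,0) count=1: revealed 1 new [(2,0)] -> total=17
Click 4 (3,4) count=4: revealed 1 new [(3,4)] -> total=18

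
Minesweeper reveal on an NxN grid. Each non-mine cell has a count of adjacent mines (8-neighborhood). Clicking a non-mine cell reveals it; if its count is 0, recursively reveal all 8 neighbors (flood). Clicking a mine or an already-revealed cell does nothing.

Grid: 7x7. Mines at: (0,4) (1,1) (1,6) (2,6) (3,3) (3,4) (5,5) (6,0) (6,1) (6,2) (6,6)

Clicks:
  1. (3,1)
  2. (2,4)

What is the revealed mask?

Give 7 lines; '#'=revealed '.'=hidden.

Click 1 (3,1) count=0: revealed 12 new [(2,0) (2,1) (2,2) (3,0) (3,1) (3,2) (4,0) (4,1) (4,2) (5,0) (5,1) (5,2)] -> total=12
Click 2 (2,4) count=2: revealed 1 new [(2,4)] -> total=13

Answer: .......
.......
###.#..
###....
###....
###....
.......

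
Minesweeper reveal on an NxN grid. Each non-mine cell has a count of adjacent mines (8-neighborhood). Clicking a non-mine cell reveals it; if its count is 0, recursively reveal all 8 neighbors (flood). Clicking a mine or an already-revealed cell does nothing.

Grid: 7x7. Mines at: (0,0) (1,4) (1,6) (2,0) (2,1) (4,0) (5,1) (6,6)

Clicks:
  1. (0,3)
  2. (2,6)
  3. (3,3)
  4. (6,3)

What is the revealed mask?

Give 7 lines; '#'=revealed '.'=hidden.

Click 1 (0,3) count=1: revealed 1 new [(0,3)] -> total=1
Click 2 (2,6) count=1: revealed 1 new [(2,6)] -> total=2
Click 3 (3,3) count=0: revealed 23 new [(2,2) (2,3) (2,4) (2,5) (3,2) (3,3) (3,4) (3,5) (3,6) (4,2) (4,3) (4,4) (4,5) (4,6) (5,2) (5,3) (5,4) (5,5) (5,6) (6,2) (6,3) (6,4) (6,5)] -> total=25
Click 4 (6,3) count=0: revealed 0 new [(none)] -> total=25

Answer: ...#...
.......
..#####
..#####
..#####
..#####
..####.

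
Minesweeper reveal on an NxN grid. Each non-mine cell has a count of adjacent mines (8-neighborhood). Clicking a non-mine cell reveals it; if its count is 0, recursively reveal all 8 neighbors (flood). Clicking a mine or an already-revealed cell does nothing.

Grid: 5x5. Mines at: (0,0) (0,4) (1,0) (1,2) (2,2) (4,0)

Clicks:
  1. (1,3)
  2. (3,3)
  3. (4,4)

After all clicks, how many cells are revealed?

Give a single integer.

Answer: 12

Derivation:
Click 1 (1,3) count=3: revealed 1 new [(1,3)] -> total=1
Click 2 (3,3) count=1: revealed 1 new [(3,3)] -> total=2
Click 3 (4,4) count=0: revealed 10 new [(1,4) (2,3) (2,4) (3,1) (3,2) (3,4) (4,1) (4,2) (4,3) (4,4)] -> total=12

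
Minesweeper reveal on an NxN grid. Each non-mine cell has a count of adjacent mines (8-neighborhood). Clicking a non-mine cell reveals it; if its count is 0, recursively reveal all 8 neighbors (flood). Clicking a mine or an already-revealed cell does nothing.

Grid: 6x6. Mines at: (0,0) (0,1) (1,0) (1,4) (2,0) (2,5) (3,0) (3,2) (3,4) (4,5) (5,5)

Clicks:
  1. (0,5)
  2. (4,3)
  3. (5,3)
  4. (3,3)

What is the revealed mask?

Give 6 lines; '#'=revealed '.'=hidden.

Click 1 (0,5) count=1: revealed 1 new [(0,5)] -> total=1
Click 2 (4,3) count=2: revealed 1 new [(4,3)] -> total=2
Click 3 (5,3) count=0: revealed 9 new [(4,0) (4,1) (4,2) (4,4) (5,0) (5,1) (5,2) (5,3) (5,4)] -> total=11
Click 4 (3,3) count=2: revealed 1 new [(3,3)] -> total=12

Answer: .....#
......
......
...#..
#####.
#####.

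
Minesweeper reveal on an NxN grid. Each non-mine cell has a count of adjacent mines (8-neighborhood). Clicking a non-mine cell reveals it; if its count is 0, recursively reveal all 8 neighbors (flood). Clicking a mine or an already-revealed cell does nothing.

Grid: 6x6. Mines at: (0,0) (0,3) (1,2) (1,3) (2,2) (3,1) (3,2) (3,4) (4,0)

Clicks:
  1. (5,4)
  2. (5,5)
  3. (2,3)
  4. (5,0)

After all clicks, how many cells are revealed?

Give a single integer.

Click 1 (5,4) count=0: revealed 10 new [(4,1) (4,2) (4,3) (4,4) (4,5) (5,1) (5,2) (5,3) (5,4) (5,5)] -> total=10
Click 2 (5,5) count=0: revealed 0 new [(none)] -> total=10
Click 3 (2,3) count=5: revealed 1 new [(2,3)] -> total=11
Click 4 (5,0) count=1: revealed 1 new [(5,0)] -> total=12

Answer: 12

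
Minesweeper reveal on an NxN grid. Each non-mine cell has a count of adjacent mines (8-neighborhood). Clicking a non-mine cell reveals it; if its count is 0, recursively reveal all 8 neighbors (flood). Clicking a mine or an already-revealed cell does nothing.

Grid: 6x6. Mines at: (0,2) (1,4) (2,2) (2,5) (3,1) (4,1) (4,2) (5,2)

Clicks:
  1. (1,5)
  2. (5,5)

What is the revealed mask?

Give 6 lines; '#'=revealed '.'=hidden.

Answer: ......
.....#
......
...###
...###
...###

Derivation:
Click 1 (1,5) count=2: revealed 1 new [(1,5)] -> total=1
Click 2 (5,5) count=0: revealed 9 new [(3,3) (3,4) (3,5) (4,3) (4,4) (4,5) (5,3) (5,4) (5,5)] -> total=10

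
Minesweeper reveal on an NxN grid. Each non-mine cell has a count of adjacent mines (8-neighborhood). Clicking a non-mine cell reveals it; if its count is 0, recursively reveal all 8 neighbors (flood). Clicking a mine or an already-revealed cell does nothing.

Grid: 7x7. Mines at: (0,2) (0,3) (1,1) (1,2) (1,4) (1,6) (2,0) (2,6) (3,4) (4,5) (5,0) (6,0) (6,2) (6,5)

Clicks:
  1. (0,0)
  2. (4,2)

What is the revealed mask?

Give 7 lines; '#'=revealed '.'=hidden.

Click 1 (0,0) count=1: revealed 1 new [(0,0)] -> total=1
Click 2 (4,2) count=0: revealed 12 new [(2,1) (2,2) (2,3) (3,1) (3,2) (3,3) (4,1) (4,2) (4,3) (5,1) (5,2) (5,3)] -> total=13

Answer: #......
.......
.###...
.###...
.###...
.###...
.......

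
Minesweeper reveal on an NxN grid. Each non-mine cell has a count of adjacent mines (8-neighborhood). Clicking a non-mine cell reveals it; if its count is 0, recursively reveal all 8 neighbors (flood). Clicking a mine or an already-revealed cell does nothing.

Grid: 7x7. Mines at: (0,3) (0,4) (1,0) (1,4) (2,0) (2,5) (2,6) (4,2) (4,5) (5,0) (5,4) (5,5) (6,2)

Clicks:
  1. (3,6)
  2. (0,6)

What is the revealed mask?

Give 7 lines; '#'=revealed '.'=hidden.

Click 1 (3,6) count=3: revealed 1 new [(3,6)] -> total=1
Click 2 (0,6) count=0: revealed 4 new [(0,5) (0,6) (1,5) (1,6)] -> total=5

Answer: .....##
.....##
.......
......#
.......
.......
.......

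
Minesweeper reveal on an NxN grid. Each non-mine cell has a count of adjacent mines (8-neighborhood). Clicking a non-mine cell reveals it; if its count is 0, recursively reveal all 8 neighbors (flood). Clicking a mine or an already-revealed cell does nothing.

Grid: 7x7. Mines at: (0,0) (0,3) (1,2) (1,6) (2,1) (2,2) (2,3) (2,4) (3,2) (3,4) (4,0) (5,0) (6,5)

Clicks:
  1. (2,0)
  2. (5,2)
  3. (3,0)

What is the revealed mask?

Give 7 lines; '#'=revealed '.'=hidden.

Answer: .......
.......
#......
#......
.####..
.####..
.####..

Derivation:
Click 1 (2,0) count=1: revealed 1 new [(2,0)] -> total=1
Click 2 (5,2) count=0: revealed 12 new [(4,1) (4,2) (4,3) (4,4) (5,1) (5,2) (5,3) (5,4) (6,1) (6,2) (6,3) (6,4)] -> total=13
Click 3 (3,0) count=2: revealed 1 new [(3,0)] -> total=14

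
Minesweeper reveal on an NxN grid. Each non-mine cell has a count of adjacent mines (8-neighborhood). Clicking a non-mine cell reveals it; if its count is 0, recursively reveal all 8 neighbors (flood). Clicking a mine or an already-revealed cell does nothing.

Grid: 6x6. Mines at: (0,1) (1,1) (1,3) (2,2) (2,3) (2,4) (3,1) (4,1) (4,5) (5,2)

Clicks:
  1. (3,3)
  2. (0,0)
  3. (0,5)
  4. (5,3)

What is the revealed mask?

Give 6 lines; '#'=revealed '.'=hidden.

Answer: #...##
....##
......
...#..
......
...#..

Derivation:
Click 1 (3,3) count=3: revealed 1 new [(3,3)] -> total=1
Click 2 (0,0) count=2: revealed 1 new [(0,0)] -> total=2
Click 3 (0,5) count=0: revealed 4 new [(0,4) (0,5) (1,4) (1,5)] -> total=6
Click 4 (5,3) count=1: revealed 1 new [(5,3)] -> total=7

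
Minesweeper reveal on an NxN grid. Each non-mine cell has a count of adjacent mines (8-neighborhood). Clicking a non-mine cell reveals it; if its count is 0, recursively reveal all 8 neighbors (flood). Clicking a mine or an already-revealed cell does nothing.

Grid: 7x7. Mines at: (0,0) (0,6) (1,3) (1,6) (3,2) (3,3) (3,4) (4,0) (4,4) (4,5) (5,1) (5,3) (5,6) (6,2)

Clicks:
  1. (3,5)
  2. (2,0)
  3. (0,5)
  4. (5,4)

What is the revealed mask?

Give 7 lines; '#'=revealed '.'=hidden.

Answer: .....#.
##.....
##.....
##...#.
.......
....#..
.......

Derivation:
Click 1 (3,5) count=3: revealed 1 new [(3,5)] -> total=1
Click 2 (2,0) count=0: revealed 6 new [(1,0) (1,1) (2,0) (2,1) (3,0) (3,1)] -> total=7
Click 3 (0,5) count=2: revealed 1 new [(0,5)] -> total=8
Click 4 (5,4) count=3: revealed 1 new [(5,4)] -> total=9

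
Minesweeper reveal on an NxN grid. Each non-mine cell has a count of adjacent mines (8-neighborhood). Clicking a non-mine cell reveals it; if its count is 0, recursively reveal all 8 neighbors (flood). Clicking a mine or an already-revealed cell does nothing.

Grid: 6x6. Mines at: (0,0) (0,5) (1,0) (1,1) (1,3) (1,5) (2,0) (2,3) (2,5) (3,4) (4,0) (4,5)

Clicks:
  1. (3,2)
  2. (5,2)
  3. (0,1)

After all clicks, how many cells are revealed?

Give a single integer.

Answer: 12

Derivation:
Click 1 (3,2) count=1: revealed 1 new [(3,2)] -> total=1
Click 2 (5,2) count=0: revealed 10 new [(3,1) (3,3) (4,1) (4,2) (4,3) (4,4) (5,1) (5,2) (5,3) (5,4)] -> total=11
Click 3 (0,1) count=3: revealed 1 new [(0,1)] -> total=12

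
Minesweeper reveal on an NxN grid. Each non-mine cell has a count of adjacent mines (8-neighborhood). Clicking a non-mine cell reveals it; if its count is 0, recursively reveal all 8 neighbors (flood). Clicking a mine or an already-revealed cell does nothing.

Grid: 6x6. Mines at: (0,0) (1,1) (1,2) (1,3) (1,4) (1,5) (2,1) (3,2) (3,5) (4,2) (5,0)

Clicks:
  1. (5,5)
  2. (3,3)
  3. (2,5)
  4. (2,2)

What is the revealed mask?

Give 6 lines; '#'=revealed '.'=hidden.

Click 1 (5,5) count=0: revealed 6 new [(4,3) (4,4) (4,5) (5,3) (5,4) (5,5)] -> total=6
Click 2 (3,3) count=2: revealed 1 new [(3,3)] -> total=7
Click 3 (2,5) count=3: revealed 1 new [(2,5)] -> total=8
Click 4 (2,2) count=5: revealed 1 new [(2,2)] -> total=9

Answer: ......
......
..#..#
...#..
...###
...###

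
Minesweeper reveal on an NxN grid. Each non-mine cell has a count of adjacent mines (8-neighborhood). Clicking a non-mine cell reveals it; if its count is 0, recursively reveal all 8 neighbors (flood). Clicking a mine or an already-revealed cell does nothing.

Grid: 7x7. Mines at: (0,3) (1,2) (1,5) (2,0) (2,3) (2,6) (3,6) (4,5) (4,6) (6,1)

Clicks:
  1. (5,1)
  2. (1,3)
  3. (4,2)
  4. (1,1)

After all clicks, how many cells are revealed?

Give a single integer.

Click 1 (5,1) count=1: revealed 1 new [(5,1)] -> total=1
Click 2 (1,3) count=3: revealed 1 new [(1,3)] -> total=2
Click 3 (4,2) count=0: revealed 21 new [(3,0) (3,1) (3,2) (3,3) (3,4) (4,0) (4,1) (4,2) (4,3) (4,4) (5,0) (5,2) (5,3) (5,4) (5,5) (5,6) (6,2) (6,3) (6,4) (6,5) (6,6)] -> total=23
Click 4 (1,1) count=2: revealed 1 new [(1,1)] -> total=24

Answer: 24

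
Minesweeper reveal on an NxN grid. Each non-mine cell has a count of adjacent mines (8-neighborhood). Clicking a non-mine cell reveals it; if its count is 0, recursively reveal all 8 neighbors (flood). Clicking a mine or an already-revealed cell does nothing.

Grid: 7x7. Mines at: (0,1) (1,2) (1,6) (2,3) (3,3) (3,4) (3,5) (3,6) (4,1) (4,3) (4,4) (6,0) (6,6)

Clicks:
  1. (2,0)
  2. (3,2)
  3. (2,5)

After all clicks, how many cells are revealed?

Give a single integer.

Click 1 (2,0) count=0: revealed 6 new [(1,0) (1,1) (2,0) (2,1) (3,0) (3,1)] -> total=6
Click 2 (3,2) count=4: revealed 1 new [(3,2)] -> total=7
Click 3 (2,5) count=4: revealed 1 new [(2,5)] -> total=8

Answer: 8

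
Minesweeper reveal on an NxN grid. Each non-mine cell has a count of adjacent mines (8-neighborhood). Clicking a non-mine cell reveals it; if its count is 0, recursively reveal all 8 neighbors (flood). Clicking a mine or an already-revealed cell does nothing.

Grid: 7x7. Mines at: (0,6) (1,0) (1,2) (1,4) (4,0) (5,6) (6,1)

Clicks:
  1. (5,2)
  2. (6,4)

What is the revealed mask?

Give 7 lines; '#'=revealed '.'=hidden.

Click 1 (5,2) count=1: revealed 1 new [(5,2)] -> total=1
Click 2 (6,4) count=0: revealed 28 new [(1,5) (1,6) (2,1) (2,2) (2,3) (2,4) (2,5) (2,6) (3,1) (3,2) (3,3) (3,4) (3,5) (3,6) (4,1) (4,2) (4,3) (4,4) (4,5) (4,6) (5,1) (5,3) (5,4) (5,5) (6,2) (6,3) (6,4) (6,5)] -> total=29

Answer: .......
.....##
.######
.######
.######
.#####.
..####.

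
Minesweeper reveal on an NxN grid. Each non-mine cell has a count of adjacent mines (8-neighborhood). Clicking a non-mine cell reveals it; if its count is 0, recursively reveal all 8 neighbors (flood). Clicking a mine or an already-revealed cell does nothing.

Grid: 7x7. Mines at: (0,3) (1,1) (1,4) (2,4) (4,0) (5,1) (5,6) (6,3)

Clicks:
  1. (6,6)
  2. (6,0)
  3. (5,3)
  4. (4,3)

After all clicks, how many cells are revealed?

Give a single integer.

Click 1 (6,6) count=1: revealed 1 new [(6,6)] -> total=1
Click 2 (6,0) count=1: revealed 1 new [(6,0)] -> total=2
Click 3 (5,3) count=1: revealed 1 new [(5,3)] -> total=3
Click 4 (4,3) count=0: revealed 16 new [(2,1) (2,2) (2,3) (3,1) (3,2) (3,3) (3,4) (3,5) (4,1) (4,2) (4,3) (4,4) (4,5) (5,2) (5,4) (5,5)] -> total=19

Answer: 19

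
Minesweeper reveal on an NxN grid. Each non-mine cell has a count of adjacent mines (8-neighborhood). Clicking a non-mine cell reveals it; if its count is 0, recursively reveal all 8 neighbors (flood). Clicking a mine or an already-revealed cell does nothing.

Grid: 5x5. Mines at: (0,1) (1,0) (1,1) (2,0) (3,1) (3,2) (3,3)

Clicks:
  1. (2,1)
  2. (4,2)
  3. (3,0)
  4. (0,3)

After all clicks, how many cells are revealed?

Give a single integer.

Answer: 12

Derivation:
Click 1 (2,1) count=5: revealed 1 new [(2,1)] -> total=1
Click 2 (4,2) count=3: revealed 1 new [(4,2)] -> total=2
Click 3 (3,0) count=2: revealed 1 new [(3,0)] -> total=3
Click 4 (0,3) count=0: revealed 9 new [(0,2) (0,3) (0,4) (1,2) (1,3) (1,4) (2,2) (2,3) (2,4)] -> total=12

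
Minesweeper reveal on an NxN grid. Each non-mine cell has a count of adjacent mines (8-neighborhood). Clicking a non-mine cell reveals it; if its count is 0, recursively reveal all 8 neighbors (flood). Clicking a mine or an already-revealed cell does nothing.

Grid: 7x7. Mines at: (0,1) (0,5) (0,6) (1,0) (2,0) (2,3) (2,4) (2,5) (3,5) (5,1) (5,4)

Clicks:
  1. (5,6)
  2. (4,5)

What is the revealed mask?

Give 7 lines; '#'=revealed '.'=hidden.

Answer: .......
.......
.......
.......
.....##
.....##
.....##

Derivation:
Click 1 (5,6) count=0: revealed 6 new [(4,5) (4,6) (5,5) (5,6) (6,5) (6,6)] -> total=6
Click 2 (4,5) count=2: revealed 0 new [(none)] -> total=6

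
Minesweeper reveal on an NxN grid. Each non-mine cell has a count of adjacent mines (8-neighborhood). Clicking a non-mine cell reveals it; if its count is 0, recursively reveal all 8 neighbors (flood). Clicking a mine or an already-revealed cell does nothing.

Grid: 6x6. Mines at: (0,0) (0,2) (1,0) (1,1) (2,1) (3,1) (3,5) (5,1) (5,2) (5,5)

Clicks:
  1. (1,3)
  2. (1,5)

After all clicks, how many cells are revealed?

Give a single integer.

Click 1 (1,3) count=1: revealed 1 new [(1,3)] -> total=1
Click 2 (1,5) count=0: revealed 16 new [(0,3) (0,4) (0,5) (1,2) (1,4) (1,5) (2,2) (2,3) (2,4) (2,5) (3,2) (3,3) (3,4) (4,2) (4,3) (4,4)] -> total=17

Answer: 17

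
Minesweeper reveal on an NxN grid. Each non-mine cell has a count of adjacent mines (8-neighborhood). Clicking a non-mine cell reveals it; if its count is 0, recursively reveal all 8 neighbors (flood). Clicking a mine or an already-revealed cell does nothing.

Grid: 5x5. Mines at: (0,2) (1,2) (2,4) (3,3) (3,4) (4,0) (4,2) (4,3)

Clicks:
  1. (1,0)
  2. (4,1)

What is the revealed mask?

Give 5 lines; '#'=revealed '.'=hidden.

Click 1 (1,0) count=0: revealed 8 new [(0,0) (0,1) (1,0) (1,1) (2,0) (2,1) (3,0) (3,1)] -> total=8
Click 2 (4,1) count=2: revealed 1 new [(4,1)] -> total=9

Answer: ##...
##...
##...
##...
.#...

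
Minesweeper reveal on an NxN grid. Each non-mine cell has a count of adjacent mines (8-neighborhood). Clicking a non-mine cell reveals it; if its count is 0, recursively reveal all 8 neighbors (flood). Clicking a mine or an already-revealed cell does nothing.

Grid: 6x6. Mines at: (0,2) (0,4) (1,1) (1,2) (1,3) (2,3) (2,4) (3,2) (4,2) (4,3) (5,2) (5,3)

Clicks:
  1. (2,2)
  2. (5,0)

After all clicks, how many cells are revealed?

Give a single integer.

Answer: 9

Derivation:
Click 1 (2,2) count=5: revealed 1 new [(2,2)] -> total=1
Click 2 (5,0) count=0: revealed 8 new [(2,0) (2,1) (3,0) (3,1) (4,0) (4,1) (5,0) (5,1)] -> total=9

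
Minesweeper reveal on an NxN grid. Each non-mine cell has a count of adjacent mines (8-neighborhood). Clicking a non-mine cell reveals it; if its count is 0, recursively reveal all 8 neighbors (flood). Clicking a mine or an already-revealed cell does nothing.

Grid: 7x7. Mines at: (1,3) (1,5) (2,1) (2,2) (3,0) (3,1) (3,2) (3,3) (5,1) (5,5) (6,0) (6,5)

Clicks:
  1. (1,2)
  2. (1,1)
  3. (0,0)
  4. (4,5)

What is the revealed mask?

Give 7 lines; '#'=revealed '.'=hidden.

Click 1 (1,2) count=3: revealed 1 new [(1,2)] -> total=1
Click 2 (1,1) count=2: revealed 1 new [(1,1)] -> total=2
Click 3 (0,0) count=0: revealed 4 new [(0,0) (0,1) (0,2) (1,0)] -> total=6
Click 4 (4,5) count=1: revealed 1 new [(4,5)] -> total=7

Answer: ###....
###....
.......
.......
.....#.
.......
.......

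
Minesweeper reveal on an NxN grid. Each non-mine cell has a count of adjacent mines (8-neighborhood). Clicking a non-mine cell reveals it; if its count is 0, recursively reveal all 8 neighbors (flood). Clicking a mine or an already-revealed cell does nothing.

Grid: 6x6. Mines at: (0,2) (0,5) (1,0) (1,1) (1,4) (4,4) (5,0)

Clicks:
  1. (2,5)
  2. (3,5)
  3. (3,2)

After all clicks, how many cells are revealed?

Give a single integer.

Click 1 (2,5) count=1: revealed 1 new [(2,5)] -> total=1
Click 2 (3,5) count=1: revealed 1 new [(3,5)] -> total=2
Click 3 (3,2) count=0: revealed 15 new [(2,0) (2,1) (2,2) (2,3) (3,0) (3,1) (3,2) (3,3) (4,0) (4,1) (4,2) (4,3) (5,1) (5,2) (5,3)] -> total=17

Answer: 17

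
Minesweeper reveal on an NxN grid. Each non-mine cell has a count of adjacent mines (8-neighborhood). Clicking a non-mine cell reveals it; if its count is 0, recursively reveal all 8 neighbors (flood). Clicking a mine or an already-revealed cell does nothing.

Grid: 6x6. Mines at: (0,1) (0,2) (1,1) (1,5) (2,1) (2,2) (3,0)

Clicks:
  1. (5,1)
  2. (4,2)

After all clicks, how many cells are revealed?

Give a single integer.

Click 1 (5,1) count=0: revealed 20 new [(2,3) (2,4) (2,5) (3,1) (3,2) (3,3) (3,4) (3,5) (4,0) (4,1) (4,2) (4,3) (4,4) (4,5) (5,0) (5,1) (5,2) (5,3) (5,4) (5,5)] -> total=20
Click 2 (4,2) count=0: revealed 0 new [(none)] -> total=20

Answer: 20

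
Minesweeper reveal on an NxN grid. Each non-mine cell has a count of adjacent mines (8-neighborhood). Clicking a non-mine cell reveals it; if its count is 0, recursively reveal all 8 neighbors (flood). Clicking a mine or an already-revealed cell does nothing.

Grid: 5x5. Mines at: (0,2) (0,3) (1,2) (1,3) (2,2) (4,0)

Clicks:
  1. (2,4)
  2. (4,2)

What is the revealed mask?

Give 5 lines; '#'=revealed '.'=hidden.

Answer: .....
.....
...##
.####
.####

Derivation:
Click 1 (2,4) count=1: revealed 1 new [(2,4)] -> total=1
Click 2 (4,2) count=0: revealed 9 new [(2,3) (3,1) (3,2) (3,3) (3,4) (4,1) (4,2) (4,3) (4,4)] -> total=10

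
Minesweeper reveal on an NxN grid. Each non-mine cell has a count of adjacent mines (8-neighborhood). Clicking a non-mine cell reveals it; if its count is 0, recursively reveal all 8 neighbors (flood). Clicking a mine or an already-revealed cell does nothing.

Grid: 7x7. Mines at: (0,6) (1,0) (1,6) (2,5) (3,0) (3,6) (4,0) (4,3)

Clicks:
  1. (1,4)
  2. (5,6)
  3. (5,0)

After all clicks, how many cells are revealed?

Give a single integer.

Click 1 (1,4) count=1: revealed 1 new [(1,4)] -> total=1
Click 2 (5,6) count=0: revealed 17 new [(4,4) (4,5) (4,6) (5,0) (5,1) (5,2) (5,3) (5,4) (5,5) (5,6) (6,0) (6,1) (6,2) (6,3) (6,4) (6,5) (6,6)] -> total=18
Click 3 (5,0) count=1: revealed 0 new [(none)] -> total=18

Answer: 18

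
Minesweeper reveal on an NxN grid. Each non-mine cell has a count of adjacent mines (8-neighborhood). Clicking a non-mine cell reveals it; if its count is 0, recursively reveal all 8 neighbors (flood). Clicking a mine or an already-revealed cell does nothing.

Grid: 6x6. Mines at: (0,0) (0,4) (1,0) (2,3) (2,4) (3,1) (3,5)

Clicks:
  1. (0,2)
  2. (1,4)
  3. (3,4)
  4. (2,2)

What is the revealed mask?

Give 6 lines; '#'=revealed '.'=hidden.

Answer: .###..
.####.
..#...
....#.
......
......

Derivation:
Click 1 (0,2) count=0: revealed 6 new [(0,1) (0,2) (0,3) (1,1) (1,2) (1,3)] -> total=6
Click 2 (1,4) count=3: revealed 1 new [(1,4)] -> total=7
Click 3 (3,4) count=3: revealed 1 new [(3,4)] -> total=8
Click 4 (2,2) count=2: revealed 1 new [(2,2)] -> total=9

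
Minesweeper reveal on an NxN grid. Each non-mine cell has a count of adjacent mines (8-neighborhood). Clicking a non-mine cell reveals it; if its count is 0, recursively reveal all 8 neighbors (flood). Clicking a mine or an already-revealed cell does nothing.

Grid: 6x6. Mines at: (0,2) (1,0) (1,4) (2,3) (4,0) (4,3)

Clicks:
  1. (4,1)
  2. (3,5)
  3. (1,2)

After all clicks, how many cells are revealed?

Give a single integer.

Answer: 10

Derivation:
Click 1 (4,1) count=1: revealed 1 new [(4,1)] -> total=1
Click 2 (3,5) count=0: revealed 8 new [(2,4) (2,5) (3,4) (3,5) (4,4) (4,5) (5,4) (5,5)] -> total=9
Click 3 (1,2) count=2: revealed 1 new [(1,2)] -> total=10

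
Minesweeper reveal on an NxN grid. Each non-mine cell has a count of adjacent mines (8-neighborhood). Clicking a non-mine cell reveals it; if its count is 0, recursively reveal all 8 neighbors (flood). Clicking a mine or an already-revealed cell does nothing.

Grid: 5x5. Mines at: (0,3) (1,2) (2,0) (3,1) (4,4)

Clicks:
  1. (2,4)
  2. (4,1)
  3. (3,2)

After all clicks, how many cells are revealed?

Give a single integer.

Answer: 8

Derivation:
Click 1 (2,4) count=0: revealed 6 new [(1,3) (1,4) (2,3) (2,4) (3,3) (3,4)] -> total=6
Click 2 (4,1) count=1: revealed 1 new [(4,1)] -> total=7
Click 3 (3,2) count=1: revealed 1 new [(3,2)] -> total=8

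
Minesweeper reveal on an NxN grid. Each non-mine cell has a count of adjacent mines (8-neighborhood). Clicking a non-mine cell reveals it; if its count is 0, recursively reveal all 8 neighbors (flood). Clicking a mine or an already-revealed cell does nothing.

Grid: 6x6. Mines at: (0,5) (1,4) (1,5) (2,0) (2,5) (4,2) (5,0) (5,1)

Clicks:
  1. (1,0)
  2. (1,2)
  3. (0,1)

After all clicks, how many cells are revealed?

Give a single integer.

Click 1 (1,0) count=1: revealed 1 new [(1,0)] -> total=1
Click 2 (1,2) count=0: revealed 13 new [(0,0) (0,1) (0,2) (0,3) (1,1) (1,2) (1,3) (2,1) (2,2) (2,3) (3,1) (3,2) (3,3)] -> total=14
Click 3 (0,1) count=0: revealed 0 new [(none)] -> total=14

Answer: 14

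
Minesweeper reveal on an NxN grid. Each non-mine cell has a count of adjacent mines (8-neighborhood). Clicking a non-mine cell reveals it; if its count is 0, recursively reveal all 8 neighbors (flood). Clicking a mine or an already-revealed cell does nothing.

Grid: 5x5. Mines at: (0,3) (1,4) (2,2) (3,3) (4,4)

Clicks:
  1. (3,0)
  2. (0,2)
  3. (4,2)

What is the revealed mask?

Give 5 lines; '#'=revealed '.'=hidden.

Click 1 (3,0) count=0: revealed 14 new [(0,0) (0,1) (0,2) (1,0) (1,1) (1,2) (2,0) (2,1) (3,0) (3,1) (3,2) (4,0) (4,1) (4,2)] -> total=14
Click 2 (0,2) count=1: revealed 0 new [(none)] -> total=14
Click 3 (4,2) count=1: revealed 0 new [(none)] -> total=14

Answer: ###..
###..
##...
###..
###..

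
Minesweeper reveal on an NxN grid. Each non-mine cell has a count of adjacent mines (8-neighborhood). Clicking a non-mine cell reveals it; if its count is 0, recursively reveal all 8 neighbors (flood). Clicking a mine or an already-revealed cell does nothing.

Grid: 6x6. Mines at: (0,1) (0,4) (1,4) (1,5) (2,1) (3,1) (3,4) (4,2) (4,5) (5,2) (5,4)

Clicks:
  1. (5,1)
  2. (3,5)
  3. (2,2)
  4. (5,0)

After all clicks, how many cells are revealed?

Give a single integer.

Answer: 6

Derivation:
Click 1 (5,1) count=2: revealed 1 new [(5,1)] -> total=1
Click 2 (3,5) count=2: revealed 1 new [(3,5)] -> total=2
Click 3 (2,2) count=2: revealed 1 new [(2,2)] -> total=3
Click 4 (5,0) count=0: revealed 3 new [(4,0) (4,1) (5,0)] -> total=6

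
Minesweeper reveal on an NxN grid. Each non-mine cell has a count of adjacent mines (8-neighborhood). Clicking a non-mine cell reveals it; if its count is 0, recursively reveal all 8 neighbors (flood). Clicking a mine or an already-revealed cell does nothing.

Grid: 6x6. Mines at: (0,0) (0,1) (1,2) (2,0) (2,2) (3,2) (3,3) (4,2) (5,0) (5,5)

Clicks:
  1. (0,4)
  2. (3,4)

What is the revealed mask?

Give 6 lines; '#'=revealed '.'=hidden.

Click 1 (0,4) count=0: revealed 13 new [(0,3) (0,4) (0,5) (1,3) (1,4) (1,5) (2,3) (2,4) (2,5) (3,4) (3,5) (4,4) (4,5)] -> total=13
Click 2 (3,4) count=1: revealed 0 new [(none)] -> total=13

Answer: ...###
...###
...###
....##
....##
......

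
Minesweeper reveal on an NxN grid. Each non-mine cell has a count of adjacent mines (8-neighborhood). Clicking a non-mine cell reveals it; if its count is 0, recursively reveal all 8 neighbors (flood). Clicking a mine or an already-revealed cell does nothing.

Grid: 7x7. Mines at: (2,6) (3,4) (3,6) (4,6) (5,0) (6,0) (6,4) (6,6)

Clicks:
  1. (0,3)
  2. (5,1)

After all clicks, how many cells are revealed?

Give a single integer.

Click 1 (0,3) count=0: revealed 34 new [(0,0) (0,1) (0,2) (0,3) (0,4) (0,5) (0,6) (1,0) (1,1) (1,2) (1,3) (1,4) (1,5) (1,6) (2,0) (2,1) (2,2) (2,3) (2,4) (2,5) (3,0) (3,1) (3,2) (3,3) (4,0) (4,1) (4,2) (4,3) (5,1) (5,2) (5,3) (6,1) (6,2) (6,3)] -> total=34
Click 2 (5,1) count=2: revealed 0 new [(none)] -> total=34

Answer: 34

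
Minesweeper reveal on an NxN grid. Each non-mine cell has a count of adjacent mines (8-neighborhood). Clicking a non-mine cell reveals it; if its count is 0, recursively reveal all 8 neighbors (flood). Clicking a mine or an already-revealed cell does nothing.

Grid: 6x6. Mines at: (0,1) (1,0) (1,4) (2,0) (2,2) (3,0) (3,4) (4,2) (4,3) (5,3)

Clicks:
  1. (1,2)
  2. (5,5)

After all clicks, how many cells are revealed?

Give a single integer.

Answer: 5

Derivation:
Click 1 (1,2) count=2: revealed 1 new [(1,2)] -> total=1
Click 2 (5,5) count=0: revealed 4 new [(4,4) (4,5) (5,4) (5,5)] -> total=5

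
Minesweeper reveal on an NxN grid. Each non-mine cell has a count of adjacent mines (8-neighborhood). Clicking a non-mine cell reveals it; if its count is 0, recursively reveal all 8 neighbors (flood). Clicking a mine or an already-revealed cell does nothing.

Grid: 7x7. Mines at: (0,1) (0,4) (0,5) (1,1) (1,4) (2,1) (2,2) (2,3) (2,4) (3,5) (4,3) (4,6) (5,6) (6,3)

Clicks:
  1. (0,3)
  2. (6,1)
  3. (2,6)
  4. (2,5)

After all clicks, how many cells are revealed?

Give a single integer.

Answer: 15

Derivation:
Click 1 (0,3) count=2: revealed 1 new [(0,3)] -> total=1
Click 2 (6,1) count=0: revealed 12 new [(3,0) (3,1) (3,2) (4,0) (4,1) (4,2) (5,0) (5,1) (5,2) (6,0) (6,1) (6,2)] -> total=13
Click 3 (2,6) count=1: revealed 1 new [(2,6)] -> total=14
Click 4 (2,5) count=3: revealed 1 new [(2,5)] -> total=15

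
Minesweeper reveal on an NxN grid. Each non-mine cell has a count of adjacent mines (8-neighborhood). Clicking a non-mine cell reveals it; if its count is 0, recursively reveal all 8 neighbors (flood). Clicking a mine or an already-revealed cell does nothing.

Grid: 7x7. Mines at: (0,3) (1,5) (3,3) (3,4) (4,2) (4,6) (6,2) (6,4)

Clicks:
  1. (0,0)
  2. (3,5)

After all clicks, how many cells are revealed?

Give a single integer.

Click 1 (0,0) count=0: revealed 18 new [(0,0) (0,1) (0,2) (1,0) (1,1) (1,2) (2,0) (2,1) (2,2) (3,0) (3,1) (3,2) (4,0) (4,1) (5,0) (5,1) (6,0) (6,1)] -> total=18
Click 2 (3,5) count=2: revealed 1 new [(3,5)] -> total=19

Answer: 19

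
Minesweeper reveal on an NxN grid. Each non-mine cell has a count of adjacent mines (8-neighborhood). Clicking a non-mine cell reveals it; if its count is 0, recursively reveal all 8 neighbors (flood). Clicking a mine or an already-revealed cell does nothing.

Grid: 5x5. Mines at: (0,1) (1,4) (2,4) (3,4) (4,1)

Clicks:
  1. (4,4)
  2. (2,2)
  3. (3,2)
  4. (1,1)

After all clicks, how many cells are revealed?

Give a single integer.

Answer: 13

Derivation:
Click 1 (4,4) count=1: revealed 1 new [(4,4)] -> total=1
Click 2 (2,2) count=0: revealed 12 new [(1,0) (1,1) (1,2) (1,3) (2,0) (2,1) (2,2) (2,3) (3,0) (3,1) (3,2) (3,3)] -> total=13
Click 3 (3,2) count=1: revealed 0 new [(none)] -> total=13
Click 4 (1,1) count=1: revealed 0 new [(none)] -> total=13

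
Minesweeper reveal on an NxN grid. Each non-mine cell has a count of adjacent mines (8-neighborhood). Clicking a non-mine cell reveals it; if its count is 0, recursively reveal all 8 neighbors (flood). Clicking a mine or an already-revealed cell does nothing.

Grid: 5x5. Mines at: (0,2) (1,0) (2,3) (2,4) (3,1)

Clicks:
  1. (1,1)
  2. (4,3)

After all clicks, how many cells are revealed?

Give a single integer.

Answer: 7

Derivation:
Click 1 (1,1) count=2: revealed 1 new [(1,1)] -> total=1
Click 2 (4,3) count=0: revealed 6 new [(3,2) (3,3) (3,4) (4,2) (4,3) (4,4)] -> total=7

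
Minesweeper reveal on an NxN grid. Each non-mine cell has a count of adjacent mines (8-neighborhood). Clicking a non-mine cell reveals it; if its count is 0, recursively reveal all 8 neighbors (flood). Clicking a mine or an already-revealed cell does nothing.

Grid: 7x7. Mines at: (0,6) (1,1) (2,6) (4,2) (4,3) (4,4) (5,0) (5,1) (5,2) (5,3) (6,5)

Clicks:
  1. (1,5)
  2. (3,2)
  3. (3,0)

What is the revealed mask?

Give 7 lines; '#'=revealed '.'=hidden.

Click 1 (1,5) count=2: revealed 1 new [(1,5)] -> total=1
Click 2 (3,2) count=2: revealed 1 new [(3,2)] -> total=2
Click 3 (3,0) count=0: revealed 6 new [(2,0) (2,1) (3,0) (3,1) (4,0) (4,1)] -> total=8

Answer: .......
.....#.
##.....
###....
##.....
.......
.......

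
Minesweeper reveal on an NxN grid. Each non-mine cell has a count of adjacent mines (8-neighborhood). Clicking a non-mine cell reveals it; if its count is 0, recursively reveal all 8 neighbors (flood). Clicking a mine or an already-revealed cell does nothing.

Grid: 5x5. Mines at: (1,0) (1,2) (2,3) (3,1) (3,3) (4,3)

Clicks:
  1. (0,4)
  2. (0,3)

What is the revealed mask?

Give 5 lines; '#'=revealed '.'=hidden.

Answer: ...##
...##
.....
.....
.....

Derivation:
Click 1 (0,4) count=0: revealed 4 new [(0,3) (0,4) (1,3) (1,4)] -> total=4
Click 2 (0,3) count=1: revealed 0 new [(none)] -> total=4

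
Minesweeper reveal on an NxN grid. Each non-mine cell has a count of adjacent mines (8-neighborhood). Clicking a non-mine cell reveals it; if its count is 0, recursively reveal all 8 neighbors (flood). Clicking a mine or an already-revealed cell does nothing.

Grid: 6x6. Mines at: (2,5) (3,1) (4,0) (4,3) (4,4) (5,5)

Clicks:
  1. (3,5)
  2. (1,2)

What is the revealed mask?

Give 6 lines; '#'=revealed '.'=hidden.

Click 1 (3,5) count=2: revealed 1 new [(3,5)] -> total=1
Click 2 (1,2) count=0: revealed 20 new [(0,0) (0,1) (0,2) (0,3) (0,4) (0,5) (1,0) (1,1) (1,2) (1,3) (1,4) (1,5) (2,0) (2,1) (2,2) (2,3) (2,4) (3,2) (3,3) (3,4)] -> total=21

Answer: ######
######
#####.
..####
......
......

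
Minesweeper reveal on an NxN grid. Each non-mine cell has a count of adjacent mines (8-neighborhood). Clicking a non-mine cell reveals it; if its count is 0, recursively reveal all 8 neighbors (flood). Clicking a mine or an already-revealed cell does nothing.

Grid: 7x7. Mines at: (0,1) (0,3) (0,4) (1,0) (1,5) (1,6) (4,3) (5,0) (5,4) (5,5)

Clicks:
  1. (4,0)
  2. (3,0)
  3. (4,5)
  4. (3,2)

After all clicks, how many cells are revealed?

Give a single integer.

Click 1 (4,0) count=1: revealed 1 new [(4,0)] -> total=1
Click 2 (3,0) count=0: revealed 16 new [(1,1) (1,2) (1,3) (1,4) (2,0) (2,1) (2,2) (2,3) (2,4) (3,0) (3,1) (3,2) (3,3) (3,4) (4,1) (4,2)] -> total=17
Click 3 (4,5) count=2: revealed 1 new [(4,5)] -> total=18
Click 4 (3,2) count=1: revealed 0 new [(none)] -> total=18

Answer: 18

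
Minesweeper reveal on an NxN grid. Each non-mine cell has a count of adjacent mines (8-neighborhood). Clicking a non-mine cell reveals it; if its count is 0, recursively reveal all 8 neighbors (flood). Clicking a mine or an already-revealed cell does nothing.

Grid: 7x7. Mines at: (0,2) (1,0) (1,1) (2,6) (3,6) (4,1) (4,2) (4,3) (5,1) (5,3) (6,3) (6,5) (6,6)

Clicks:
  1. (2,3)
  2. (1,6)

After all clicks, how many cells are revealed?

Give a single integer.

Click 1 (2,3) count=0: revealed 17 new [(0,3) (0,4) (0,5) (0,6) (1,2) (1,3) (1,4) (1,5) (1,6) (2,2) (2,3) (2,4) (2,5) (3,2) (3,3) (3,4) (3,5)] -> total=17
Click 2 (1,6) count=1: revealed 0 new [(none)] -> total=17

Answer: 17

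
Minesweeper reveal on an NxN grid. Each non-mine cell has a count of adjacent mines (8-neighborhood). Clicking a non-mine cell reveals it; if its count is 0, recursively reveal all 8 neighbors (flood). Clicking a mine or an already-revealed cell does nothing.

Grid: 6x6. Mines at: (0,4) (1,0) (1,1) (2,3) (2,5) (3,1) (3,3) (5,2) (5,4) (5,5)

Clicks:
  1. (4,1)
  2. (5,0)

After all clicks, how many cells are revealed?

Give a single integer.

Answer: 4

Derivation:
Click 1 (4,1) count=2: revealed 1 new [(4,1)] -> total=1
Click 2 (5,0) count=0: revealed 3 new [(4,0) (5,0) (5,1)] -> total=4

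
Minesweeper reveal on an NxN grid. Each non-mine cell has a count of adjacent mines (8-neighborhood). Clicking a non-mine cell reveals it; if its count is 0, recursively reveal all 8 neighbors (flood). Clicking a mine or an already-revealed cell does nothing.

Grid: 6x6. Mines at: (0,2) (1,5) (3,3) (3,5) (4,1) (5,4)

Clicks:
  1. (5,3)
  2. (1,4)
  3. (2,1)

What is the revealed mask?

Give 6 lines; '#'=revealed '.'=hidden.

Click 1 (5,3) count=1: revealed 1 new [(5,3)] -> total=1
Click 2 (1,4) count=1: revealed 1 new [(1,4)] -> total=2
Click 3 (2,1) count=0: revealed 11 new [(0,0) (0,1) (1,0) (1,1) (1,2) (2,0) (2,1) (2,2) (3,0) (3,1) (3,2)] -> total=13

Answer: ##....
###.#.
###...
###...
......
...#..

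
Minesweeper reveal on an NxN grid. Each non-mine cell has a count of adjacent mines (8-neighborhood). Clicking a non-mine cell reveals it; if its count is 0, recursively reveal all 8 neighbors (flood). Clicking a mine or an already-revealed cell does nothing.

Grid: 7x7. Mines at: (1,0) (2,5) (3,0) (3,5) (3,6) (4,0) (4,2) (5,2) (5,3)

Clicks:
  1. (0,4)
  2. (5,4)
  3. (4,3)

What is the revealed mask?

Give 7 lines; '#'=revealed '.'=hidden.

Answer: .######
.######
.####..
.####..
...#...
....#..
.......

Derivation:
Click 1 (0,4) count=0: revealed 20 new [(0,1) (0,2) (0,3) (0,4) (0,5) (0,6) (1,1) (1,2) (1,3) (1,4) (1,5) (1,6) (2,1) (2,2) (2,3) (2,4) (3,1) (3,2) (3,3) (3,4)] -> total=20
Click 2 (5,4) count=1: revealed 1 new [(5,4)] -> total=21
Click 3 (4,3) count=3: revealed 1 new [(4,3)] -> total=22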